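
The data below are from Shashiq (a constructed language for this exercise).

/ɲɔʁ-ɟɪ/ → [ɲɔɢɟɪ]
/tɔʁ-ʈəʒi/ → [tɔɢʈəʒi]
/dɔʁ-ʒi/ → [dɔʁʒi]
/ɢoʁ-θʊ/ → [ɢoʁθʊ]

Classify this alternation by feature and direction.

regressive manner assimilation

The segment that alternates is /ʁ/, which surfaces as [ɢ] when adjacent to /ɟ/.
The change fricative → stop matches the manner of the following /ɟ/, identifying this as manner assimilation.
Place and voice are unchanged, so the assimilation is partial, not total.
The other alternating form patterns the same way: /ʁ/ → [ɢ] before /ʈ/ (fricative → stop, matching a stop) — only manner changes, and always toward the following segment.
Nothing changes in [dɔʁʒi], [ɢoʁθʊ]: there the adjacent consonants already agree in manner (/ʁ/ and /ʒ/ are both fricatives; /ʁ/ and /θ/ are both fricatives), so these forms are consistent with the same rule.
Since the segment that changes precedes the conditioning segment, the assimilation is regressive.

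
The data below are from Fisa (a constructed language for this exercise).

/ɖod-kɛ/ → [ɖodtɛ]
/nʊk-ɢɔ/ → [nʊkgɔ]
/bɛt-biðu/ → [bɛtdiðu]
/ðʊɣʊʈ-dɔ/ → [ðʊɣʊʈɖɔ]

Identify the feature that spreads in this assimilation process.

place

Comparing underlying and surface forms, /k/ → [t] is the alternation; the neighbouring /d/ is constant.
The change velar → alveolar matches the place of the preceding /d/, identifying this as place assimilation.
The same holds elsewhere in the data: /ɢ/ → [g] after /k/ (uvular → velar, matching velar); /b/ → [d] after /t/ (bilabial → alveolar, matching alveolar); /d/ → [ɖ] after /ʈ/ (alveolar → retroflex, matching retroflex) — only place changes, and always toward the preceding segment.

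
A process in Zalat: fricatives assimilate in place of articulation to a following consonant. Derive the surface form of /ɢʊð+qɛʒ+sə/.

/ð/ is a voiced dental fricative. The following trigger /q/ is uvular, so /ð/ must become uvular as well.
The voiced uvular fricative is [ʁ], so /ð/ → [ʁ].
At the second juncture, /ʒ/ likewise becomes [z] adjacent to /s/.

[ɢʊʁqɛzsə]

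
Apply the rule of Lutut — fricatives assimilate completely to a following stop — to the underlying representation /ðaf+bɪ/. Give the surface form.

/f/ is the segment targeted by the rule; it sits immediately before /b/, so it assimilates completely and surfaces as [b].

[ðabbɪ]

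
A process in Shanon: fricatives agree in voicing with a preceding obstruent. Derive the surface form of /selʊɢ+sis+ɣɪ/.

[selʊɢzisxɪ]

The rule targets /s/ (voiceless alveolar fricative), which sits after the trigger /ɢ/ (voiced).
The voiced alveolar fricative is [z], so /s/ → [z].
The same rule applies at the second boundary: /ɣ/ → [x] next to /s/.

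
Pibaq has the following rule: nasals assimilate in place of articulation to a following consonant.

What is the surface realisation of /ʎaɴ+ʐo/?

/ɴ/ is a voiced uvular nasal. The following trigger /ʐ/ is retroflex, so /ɴ/ must become retroflex as well.
The voiced retroflex nasal is [ɳ], so /ɴ/ → [ɳ].

[ʎaɳʐo]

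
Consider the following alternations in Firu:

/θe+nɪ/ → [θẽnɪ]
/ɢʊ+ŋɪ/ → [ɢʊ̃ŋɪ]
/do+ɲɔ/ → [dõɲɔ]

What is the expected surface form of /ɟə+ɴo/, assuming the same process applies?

The data show regressive nasality assimilation (vowel nasalisation): /e/ → [ẽ] before /n/; /ʊ/ → [ʊ̃] before /ŋ/; /o/ → [õ] before /ɲ/ — a vowel is nasalised by an immediately following nasal consonant.
The vowel /ə/ is adjacent to the following nasal /ɴ/, so it acquires [+nasal] and surfaces as [ə̃].

[ɟə̃ɴo]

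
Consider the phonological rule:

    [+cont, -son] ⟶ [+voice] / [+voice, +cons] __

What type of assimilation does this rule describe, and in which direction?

The structural change is [+voice], and the conditioning segment [+voice, +cons] (a voiced consonant) is itself voiced, so the target comes to share the voicing of its neighbour — voicing assimilation.
Since the environment is written before the underscore, the trigger precedes the target; the direction is progressive.

progressive voicing assimilation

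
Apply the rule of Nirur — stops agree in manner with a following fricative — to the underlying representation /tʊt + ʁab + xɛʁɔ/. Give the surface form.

[tʊsʁaβxɛʁɔ]

/t/ is a voiceless alveolar stop. The following trigger /ʁ/ is a fricative, so /t/ must become a fricative as well.
Changing only its manner to fricative gives [s] — the voiceless alveolar fricative.
At the second juncture, /b/ likewise becomes [β] adjacent to /x/.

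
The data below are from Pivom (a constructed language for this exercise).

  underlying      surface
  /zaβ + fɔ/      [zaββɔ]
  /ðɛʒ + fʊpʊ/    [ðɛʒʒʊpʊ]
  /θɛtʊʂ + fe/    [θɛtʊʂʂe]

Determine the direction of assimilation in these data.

progressive

Underlying /f/ is realised as [β] next to /β/; /β/ itself does not change.
The output [β] is identical to the trigger /β/ — every feature (place, manner, voicing) has been copied — so this is total assimilation.
The remaining alternations confirm this: /f/ → [ʒ] after /ʒ/; /f/ → [ʂ] after /ʂ/ — in each case the output is a copy of the preceding consonant.
Since the segment that changes follows the conditioning segment, the assimilation is progressive.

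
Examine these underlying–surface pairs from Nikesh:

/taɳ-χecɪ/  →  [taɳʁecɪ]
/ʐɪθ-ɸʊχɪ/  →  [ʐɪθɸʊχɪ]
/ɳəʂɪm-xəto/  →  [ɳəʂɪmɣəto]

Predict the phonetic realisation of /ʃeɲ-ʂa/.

[ʃeɲʐa]

The data show progressive voicing assimilation: /χ/ → [ʁ] after /ɳ/; /x/ → [ɣ] after /m/. In each pair only voicing changes, matching the preceding consonant, while place and manner stay constant.
No alternation appears in [ʐɪθɸʊχɪ]: there the adjacent consonants already agree in voicing (/ɸ/ and /θ/ are both voiceless), so this form is consistent with the same rule.
/ʂ/ is a voiceless retroflex fricative. The preceding trigger /ɲ/ is voiced, so /ʂ/ must become voiced as well.
The voiced retroflex fricative is [ʐ], so /ʂ/ → [ʐ].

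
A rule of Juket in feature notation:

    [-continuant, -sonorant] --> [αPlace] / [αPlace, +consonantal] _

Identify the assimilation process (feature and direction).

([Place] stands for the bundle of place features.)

progressive place assimilation

The shared variable α links the value of the place features (abbreviated [Place]) on the target to the same value on the neighbouring segment, so place is the feature that assimilates.
Since the environment is written before the underscore, the trigger precedes the target; the direction is progressive.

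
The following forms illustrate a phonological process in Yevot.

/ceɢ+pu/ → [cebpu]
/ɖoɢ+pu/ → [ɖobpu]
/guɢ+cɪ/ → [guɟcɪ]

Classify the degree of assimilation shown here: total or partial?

partial assimilation

Comparing underlying and surface forms, /ɢ/ → [b] is the alternation; the neighbouring /p/ is constant.
The change uvular → bilabial matches the place of the following /p/, identifying this as place assimilation.
Manner and voice are unchanged, so the assimilation is partial, not total.
The other alternating form patterns the same way: /ɢ/ → [ɟ] before /c/ (uvular → palatal, matching palatal) — only place changes, and always toward the following segment.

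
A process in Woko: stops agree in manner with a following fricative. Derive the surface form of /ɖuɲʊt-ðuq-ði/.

/t/ is a voiceless alveolar stop. The following trigger /ð/ is a fricative, so /t/ must become a fricative as well.
A voiceless alveolar fricative is [s], so the surface segment is [s].
At the second juncture, /q/ likewise becomes [χ] adjacent to /ð/.

[ɖuɲʊsðuχði]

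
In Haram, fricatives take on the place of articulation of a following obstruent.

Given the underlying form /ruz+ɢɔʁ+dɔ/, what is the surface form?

[ruʁɢɔzdɔ]

The rule targets /z/ (voiced alveolar fricative), which sits before the trigger /ɢ/ (uvular).
A voiced uvular fricative is [ʁ], so the surface segment is [ʁ].
At the second juncture, /ʁ/ likewise becomes [z] adjacent to /d/.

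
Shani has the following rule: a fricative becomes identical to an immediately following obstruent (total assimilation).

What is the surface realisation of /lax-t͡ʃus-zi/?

[lat͡ʃt͡ʃuzzi]

/x/ is the segment targeted by the rule; it sits immediately before /t͡ʃ/, so it assimilates completely and surfaces as [t͡ʃ].
The same rule applies at the second boundary: /s/ → [z] next to /z/.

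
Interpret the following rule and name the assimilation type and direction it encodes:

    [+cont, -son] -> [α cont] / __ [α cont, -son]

regressive manner assimilation

The rule copies [cont] (continuancy) from the environment onto the target fricatives; since [±cont] encodes the stop/fricative manner contrast, the assimilating dimension is manner.
The conditioning segment sits to the right of the focus bar, meaning the trigger follows the segment that changes — regressive assimilation.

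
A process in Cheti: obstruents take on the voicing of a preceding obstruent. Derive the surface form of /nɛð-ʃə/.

The rule targets /ʃ/ (voiceless postalveolar fricative), which sits after the trigger /ð/ (voiced).
The voiced postalveolar fricative is [ʒ], so /ʃ/ → [ʒ].

[nɛðʒə]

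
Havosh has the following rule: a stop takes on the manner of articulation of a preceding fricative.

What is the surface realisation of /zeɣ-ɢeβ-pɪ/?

[zeɣʁeβɸɪ]

/ɢ/ is a voiced uvular stop. The preceding trigger /ɣ/ is a fricative, so /ɢ/ must become a fricative as well.
A voiced uvular fricative is [ʁ], so the surface segment is [ʁ].
At the second juncture, /p/ likewise becomes [ɸ] adjacent to /β/.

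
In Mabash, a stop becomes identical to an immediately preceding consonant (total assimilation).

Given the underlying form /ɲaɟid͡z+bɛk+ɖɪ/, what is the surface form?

[ɲaɟid͡zd͡zɛkkɪ]

/b/ is the segment targeted by the rule; it sits immediately after /d͡z/, so it assimilates completely and surfaces as [d͡z].
At the second juncture, /ɖ/ likewise becomes [k] adjacent to /k/.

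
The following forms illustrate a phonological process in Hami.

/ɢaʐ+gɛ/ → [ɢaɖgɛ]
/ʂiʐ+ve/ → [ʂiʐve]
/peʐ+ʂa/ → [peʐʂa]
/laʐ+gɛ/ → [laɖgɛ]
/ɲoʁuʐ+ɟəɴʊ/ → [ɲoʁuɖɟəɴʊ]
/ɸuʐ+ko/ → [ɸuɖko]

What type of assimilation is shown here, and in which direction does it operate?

regressive manner assimilation

Comparing underlying and surface forms, /ʐ/ → [ɖ] is the alternation; the neighbouring /g/ is constant.
The change fricative → stop matches the manner of the following /g/, identifying this as manner assimilation.
Place and voice are unchanged, so the assimilation is partial, not total.
Checking the remaining alternations: /ʐ/ → [ɖ] before /ɟ/ (fricative → stop, matching a stop); /ʐ/ → [ɖ] before /k/ (fricative → stop, matching a stop) — only manner changes, and always toward the following segment.
No alternation appears in [ʂiʐve], [peʐʂa]: there the adjacent consonants already agree in manner (/ʐ/ and /v/ are both fricatives; /ʐ/ and /ʂ/ are both fricatives), so these forms are consistent with the same rule.
Since the segment that changes precedes the conditioning segment, the assimilation is regressive.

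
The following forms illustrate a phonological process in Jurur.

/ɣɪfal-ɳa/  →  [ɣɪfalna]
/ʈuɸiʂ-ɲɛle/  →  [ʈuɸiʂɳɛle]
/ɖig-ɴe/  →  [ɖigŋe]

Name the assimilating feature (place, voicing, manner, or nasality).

place

Underlying /ɳ/ is realised as [n] next to /l/; /l/ itself does not change.
/ɳ/ is retroflex while /l/ is alveolar; the output [n] is alveolar, matching the trigger — so the feature that spreads is place.
The other alternating forms pattern the same way: /ɲ/ → [ɳ] after /ʂ/ (palatal → retroflex, matching retroflex); /ɴ/ → [ŋ] after /g/ (uvular → velar, matching velar) — only place changes, and always toward the preceding segment.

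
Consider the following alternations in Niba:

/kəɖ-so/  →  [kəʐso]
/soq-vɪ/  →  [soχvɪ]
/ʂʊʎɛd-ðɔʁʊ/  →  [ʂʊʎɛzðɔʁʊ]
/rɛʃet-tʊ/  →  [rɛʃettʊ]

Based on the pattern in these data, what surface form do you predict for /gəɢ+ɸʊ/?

The data show regressive manner assimilation: /ɖ/ → [ʐ] before /s/; /q/ → [χ] before /v/; /d/ → [z] before /ð/. In each pair only manner changes, matching the following consonant, while place and voice stay constant.
No alternation appears in [rɛʃettʊ]: there the adjacent consonants already agree in manner (/t/ and /t/ are both stops), so this form is consistent with the same rule.
/ɢ/ is a voiced uvular stop. The following trigger /ɸ/ is a fricative, so /ɢ/ must become a fricative as well.
A voiced uvular fricative is [ʁ], so the surface segment is [ʁ].

[gəʁɸʊ]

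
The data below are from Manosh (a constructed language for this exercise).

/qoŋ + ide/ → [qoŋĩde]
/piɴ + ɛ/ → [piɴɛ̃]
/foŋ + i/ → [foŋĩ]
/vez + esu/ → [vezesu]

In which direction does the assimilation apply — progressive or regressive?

progressive

The vowel /i/ surfaces as nasalised [ĩ] next to the preceding nasal /ŋ/ — it has acquired the [+nasal] feature of its neighbour.
The other form shows the same pattern: /ɛ/ → [ɛ̃] after /ɴ/ — each time a vowel is nasalised next to a preceding nasal.
No change occurs in [vezesu] because the vowel at the boundary is adjacent to an oral consonant, not a nasal (/e/ next to /z/).
Because the conditioning nasal is to the left of the vowel that changes, the process is progressive (perseverative).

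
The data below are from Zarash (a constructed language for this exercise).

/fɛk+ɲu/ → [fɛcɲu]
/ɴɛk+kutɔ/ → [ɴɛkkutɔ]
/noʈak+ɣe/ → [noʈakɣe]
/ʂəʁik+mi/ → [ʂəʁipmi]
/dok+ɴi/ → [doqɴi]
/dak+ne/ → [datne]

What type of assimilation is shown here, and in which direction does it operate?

regressive place assimilation

Underlying /k/ is realised as [c] next to /ɲ/; /ɲ/ itself does not change.
/k/ is velar while /ɲ/ is palatal; the output [c] is palatal, matching the trigger — so the feature that spreads is place.
Manner and voice are unchanged, so the assimilation is partial, not total.
The other alternating forms pattern the same way: /k/ → [p] before /m/ (velar → bilabial, matching bilabial); /k/ → [q] before /ɴ/ (velar → uvular, matching uvular); /k/ → [t] before /n/ (velar → alveolar, matching alveolar) — only place changes, and always toward the following segment.
Nothing changes in [ɴɛkkutɔ], [noʈakɣe]: there the adjacent consonants already agree in place (/k/ and /k/ are both velar; /k/ and /ɣ/ are both velar), so these forms are consistent with the same rule.
Since the segment that changes precedes the conditioning segment, the assimilation is regressive.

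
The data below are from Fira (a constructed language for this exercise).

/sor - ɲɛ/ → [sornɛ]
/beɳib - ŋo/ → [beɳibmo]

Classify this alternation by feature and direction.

Comparing underlying and surface forms, /ɲ/ → [n] is the alternation; the neighbouring /r/ is constant.
The change palatal → alveolar matches the place of the preceding /r/, identifying this as place assimilation.
Manner and voice are unchanged, so the assimilation is partial, not total.
Checking the remaining alternation: /ŋ/ → [m] after /b/ (velar → bilabial, matching bilabial) — only place changes, and always toward the preceding segment.
Since the segment that changes follows the conditioning segment, the assimilation is progressive.

progressive place assimilation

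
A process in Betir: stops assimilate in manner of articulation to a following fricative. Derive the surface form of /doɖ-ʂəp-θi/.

/ɖ/ is a voiced retroflex stop. The following trigger /ʂ/ is a fricative, so /ɖ/ must become a fricative as well.
Changing only its manner to fricative gives [ʐ] — the voiced retroflex fricative.
The same rule applies at the second boundary: /p/ → [ɸ] next to /θ/.

[doʐʂəɸθi]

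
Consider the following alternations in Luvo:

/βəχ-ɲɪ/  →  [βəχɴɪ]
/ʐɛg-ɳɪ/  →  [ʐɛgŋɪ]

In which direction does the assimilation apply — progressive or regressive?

progressive

Underlying /ɲ/ is realised as [ɴ] next to /χ/; /χ/ itself does not change.
The change palatal → uvular matches the place of the preceding /χ/, identifying this as place assimilation.
Checking the remaining alternation: /ɳ/ → [ŋ] after /g/ (retroflex → velar, matching velar) — only place changes, and always toward the preceding segment.
Since the segment that changes follows the conditioning segment, the assimilation is progressive.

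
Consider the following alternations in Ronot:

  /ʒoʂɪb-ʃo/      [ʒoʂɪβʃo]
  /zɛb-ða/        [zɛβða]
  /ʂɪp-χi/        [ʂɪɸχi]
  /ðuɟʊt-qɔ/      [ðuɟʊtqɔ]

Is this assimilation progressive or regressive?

Underlying /b/ is realised as [β] next to /ʃ/; /ʃ/ itself does not change.
/b/ is a stop while /ʃ/ is a fricative; the output [β] is a fricative, matching the trigger — so the feature that spreads is manner.
Checking the remaining alternations: /b/ → [β] before /ð/ (stop → fricative, matching a fricative); /p/ → [ɸ] before /χ/ (stop → fricative, matching a fricative) — only manner changes, and always toward the following segment.
Nothing changes in [ðuɟʊtqɔ]: there the adjacent consonants already agree in manner (/t/ and /q/ are both stops), so this form is consistent with the same rule.
Since the segment that changes precedes the conditioning segment, the assimilation is regressive.

regressive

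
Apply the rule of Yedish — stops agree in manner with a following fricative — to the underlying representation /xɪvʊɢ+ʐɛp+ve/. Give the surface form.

The rule targets /ɢ/ (voiced uvular stop), which sits before the trigger /ʐ/ (fricative).
A voiced uvular fricative is [ʁ], so the surface segment is [ʁ].
The same rule applies at the second boundary: /p/ → [ɸ] next to /v/.

[xɪvʊʁʐɛɸve]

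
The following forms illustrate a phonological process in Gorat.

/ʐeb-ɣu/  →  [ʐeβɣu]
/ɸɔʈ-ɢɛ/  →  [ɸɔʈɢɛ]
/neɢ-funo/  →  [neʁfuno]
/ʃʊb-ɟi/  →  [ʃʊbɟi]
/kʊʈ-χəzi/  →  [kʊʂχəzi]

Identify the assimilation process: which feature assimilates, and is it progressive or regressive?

Underlying /b/ is realised as [β] next to /ɣ/; /ɣ/ itself does not change.
/b/ is a stop while /ɣ/ is a fricative; the output [β] is a fricative, matching the trigger — so the feature that spreads is manner.
Place and voice are unchanged, so the assimilation is partial, not total.
The same holds elsewhere in the data: /ɢ/ → [ʁ] before /f/ (stop → fricative, matching a fricative); /ʈ/ → [ʂ] before /χ/ (stop → fricative, matching a fricative) — only manner changes, and always toward the following segment.
No alternation appears in [ɸɔʈɢɛ], [ʃʊbɟi]: there the adjacent consonants already agree in manner (/ʈ/ and /ɢ/ are both stops; /b/ and /ɟ/ are both stops), so these forms are consistent with the same rule.
Since the segment that changes precedes the conditioning segment, the assimilation is regressive.

regressive manner assimilation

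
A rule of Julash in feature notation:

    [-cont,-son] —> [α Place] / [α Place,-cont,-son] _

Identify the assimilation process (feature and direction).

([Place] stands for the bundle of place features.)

progressive place assimilation

The rule copies the place features (abbreviated [Place]) from the environment onto the target, so the assimilating feature is place.
Since the environment is written before the underscore, the trigger precedes the target; the direction is progressive.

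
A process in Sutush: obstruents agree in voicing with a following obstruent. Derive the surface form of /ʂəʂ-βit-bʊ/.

[ʂəʐβidbʊ]

/ʂ/ is a voiceless retroflex fricative. The following trigger /β/ is voiced, so /ʂ/ must become voiced as well.
Changing only its voicing to voiced gives [ʐ] — the voiced retroflex fricative.
At the second juncture, /t/ likewise becomes [d] adjacent to /b/.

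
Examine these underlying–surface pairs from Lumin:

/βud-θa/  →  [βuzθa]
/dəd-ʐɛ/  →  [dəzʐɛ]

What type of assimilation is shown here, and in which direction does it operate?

regressive manner assimilation

Underlying /d/ is realised as [z] next to /θ/; /θ/ itself does not change.
/d/ is a stop while /θ/ is a fricative; the output [z] is a fricative, matching the trigger — so the feature that spreads is manner.
Place and voice are unchanged, so the assimilation is partial, not total.
The same holds elsewhere in the data: /d/ → [z] before /ʐ/ (stop → fricative, matching a fricative) — only manner changes, and always toward the following segment.
Since the segment that changes precedes the conditioning segment, the assimilation is regressive.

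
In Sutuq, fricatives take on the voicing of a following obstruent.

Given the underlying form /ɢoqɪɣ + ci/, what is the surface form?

[ɢoqɪxci]

/ɣ/ is a voiced velar fricative. The following trigger /c/ is voiceless, so /ɣ/ must become voiceless as well.
A voiceless velar fricative is [x], so the surface segment is [x].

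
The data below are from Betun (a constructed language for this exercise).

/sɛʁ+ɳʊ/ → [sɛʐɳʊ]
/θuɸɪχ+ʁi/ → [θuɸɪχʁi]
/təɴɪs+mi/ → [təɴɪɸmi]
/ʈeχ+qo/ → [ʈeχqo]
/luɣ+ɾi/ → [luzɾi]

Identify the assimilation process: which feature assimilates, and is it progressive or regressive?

Underlying /ʁ/ is realised as [ʐ] next to /ɳ/; /ɳ/ itself does not change.
The change uvular → retroflex matches the place of the following /ɳ/, identifying this as place assimilation.
Manner and voice are unchanged, so the assimilation is partial, not total.
The other alternating forms pattern the same way: /s/ → [ɸ] before /m/ (alveolar → bilabial, matching bilabial); /ɣ/ → [z] before /ɾ/ (velar → alveolar, matching alveolar) — only place changes, and always toward the following segment.
Nothing changes in [θuɸɪχʁi], [ʈeχqo]: there the adjacent consonants already agree in place (/χ/ and /ʁ/ are both uvular; /χ/ and /q/ are both uvular), so these forms are consistent with the same rule.
Since the segment that changes precedes the conditioning segment, the assimilation is regressive.

regressive place assimilation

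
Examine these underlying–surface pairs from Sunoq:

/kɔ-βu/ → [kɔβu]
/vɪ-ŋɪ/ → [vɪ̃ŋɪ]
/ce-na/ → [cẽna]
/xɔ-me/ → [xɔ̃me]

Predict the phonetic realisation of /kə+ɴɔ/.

The data show regressive nasality assimilation (vowel nasalisation): /ɪ/ → [ɪ̃] before /ŋ/; /e/ → [ẽ] before /n/; /ɔ/ → [ɔ̃] before /m/ — a vowel is nasalised by an immediately following nasal consonant.
No change occurs in [kɔβu] because the vowel at the boundary is adjacent to an oral consonant, not a nasal (/ɔ/ next to /β/).
/ə/ sits next to the nasal /ɴ/ and is therefore nasalised to [ə̃].

[kə̃ɴɔ]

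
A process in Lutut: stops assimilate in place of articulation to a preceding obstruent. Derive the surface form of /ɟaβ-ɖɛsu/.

/ɖ/ is a voiced retroflex stop. The preceding trigger /β/ is bilabial, so /ɖ/ must become bilabial as well.
Changing only its place to bilabial gives [b] — the voiced bilabial stop.

[ɟaβbɛsu]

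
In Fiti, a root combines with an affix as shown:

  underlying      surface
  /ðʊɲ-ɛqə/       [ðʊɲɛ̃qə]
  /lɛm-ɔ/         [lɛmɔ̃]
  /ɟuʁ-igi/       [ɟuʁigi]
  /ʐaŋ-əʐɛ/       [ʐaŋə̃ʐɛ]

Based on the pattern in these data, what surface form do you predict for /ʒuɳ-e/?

The data show progressive nasality assimilation (vowel nasalisation): /ɛ/ → [ɛ̃] after /ɲ/; /ɔ/ → [ɔ̃] after /m/; /ə/ → [ə̃] after /ŋ/ — a vowel is nasalised by an immediately preceding nasal consonant.
No change occurs in [ɟuʁigi] because the vowel at the boundary is adjacent to an oral consonant, not a nasal (/i/ next to /ʁ/).
The vowel /e/ is adjacent to the preceding nasal /ɳ/, so it acquires [+nasal] and surfaces as [ẽ].

[ʒuɳẽ]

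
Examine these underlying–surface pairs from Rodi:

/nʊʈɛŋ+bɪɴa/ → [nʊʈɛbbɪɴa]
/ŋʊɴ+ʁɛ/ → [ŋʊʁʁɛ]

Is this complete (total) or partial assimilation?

The segment that alternates is /ŋ/, which surfaces as [b] when adjacent to /b/.
The output [b] is identical to the trigger /b/ — every feature (place, manner, voicing) has been copied — so this is total assimilation.
The other form behaves the same way: /ɴ/ → [ʁ] before /ʁ/ — in each case the output is a copy of the following consonant.

total assimilation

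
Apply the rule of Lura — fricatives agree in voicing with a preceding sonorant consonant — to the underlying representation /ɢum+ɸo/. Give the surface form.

The rule targets /ɸ/ (voiceless bilabial fricative), which sits after the trigger /m/ (voiced).
The voiced bilabial fricative is [β], so /ɸ/ → [β].

[ɢumβo]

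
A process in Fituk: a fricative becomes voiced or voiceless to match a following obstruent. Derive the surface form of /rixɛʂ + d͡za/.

/ʂ/ is a voiceless retroflex fricative. The following trigger /d͡z/ is voiced, so /ʂ/ must become voiced as well.
The voiced retroflex fricative is [ʐ], so /ʂ/ → [ʐ].

[rixɛʐd͡za]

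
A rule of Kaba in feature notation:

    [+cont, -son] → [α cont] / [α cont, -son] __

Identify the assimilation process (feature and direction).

The rule copies [cont] (continuancy) from the environment onto the target fricatives; since [±cont] encodes the stop/fricative manner contrast, the assimilating dimension is manner.
Since the environment is written before the underscore, the trigger precedes the target; the direction is progressive.

progressive manner assimilation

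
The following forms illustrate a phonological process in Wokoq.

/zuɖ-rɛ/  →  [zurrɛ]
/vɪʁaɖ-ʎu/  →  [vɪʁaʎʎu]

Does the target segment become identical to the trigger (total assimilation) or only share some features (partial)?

total assimilation

Underlying /ɖ/ is realised as [r] next to /r/; /r/ itself does not change.
The output [r] is identical to the trigger /r/ — every feature (place, manner, voicing) has been copied — so this is total assimilation.
The other form behaves the same way: /ɖ/ → [ʎ] before /ʎ/ — in each case the output is a copy of the following consonant.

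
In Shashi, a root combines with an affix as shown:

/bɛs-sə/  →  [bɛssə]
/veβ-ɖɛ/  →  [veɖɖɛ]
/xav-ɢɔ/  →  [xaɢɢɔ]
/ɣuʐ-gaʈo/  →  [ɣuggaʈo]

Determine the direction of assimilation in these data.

Underlying /β/ is realised as [ɖ] next to /ɖ/; /ɖ/ itself does not change.
The output [ɖ] is identical to the trigger /ɖ/ — every feature (place, manner, voicing) has been copied — so this is total assimilation.
The other forms behave the same way: /v/ → [ɢ] before /ɢ/; /ʐ/ → [g] before /g/ — in each case the output is a copy of the following consonant.
In [bɛssə] the two consonants at the boundary are already identical (/s/ + /s/), so the rule applies vacuously and nothing changes.
Since the segment that changes precedes the conditioning segment, the assimilation is regressive.

regressive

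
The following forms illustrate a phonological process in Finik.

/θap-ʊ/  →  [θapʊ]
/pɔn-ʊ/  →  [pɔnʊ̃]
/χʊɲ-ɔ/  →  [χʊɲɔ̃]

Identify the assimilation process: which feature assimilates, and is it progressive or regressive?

progressive nasality assimilation (vowel nasalisation)

The vowel /ʊ/ surfaces as nasalised [ʊ̃] next to the preceding nasal /n/ — it has acquired the [+nasal] feature of its neighbour.
Likewise in the remaining data: /ɔ/ → [ɔ̃] after /ɲ/ — each time a vowel is nasalised next to a preceding nasal.
No change occurs in [θapʊ] because the vowel at the boundary is adjacent to an oral consonant, not a nasal (/ʊ/ next to /p/).
Because the conditioning nasal is to the left of the vowel that changes, the process is progressive (perseverative).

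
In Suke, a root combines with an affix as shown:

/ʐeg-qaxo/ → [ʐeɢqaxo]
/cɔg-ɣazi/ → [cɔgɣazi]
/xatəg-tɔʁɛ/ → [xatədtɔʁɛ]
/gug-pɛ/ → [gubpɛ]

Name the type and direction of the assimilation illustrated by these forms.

regressive place assimilation

Underlying /g/ is realised as [ɢ] next to /q/; /q/ itself does not change.
/g/ is velar while /q/ is uvular; the output [ɢ] is uvular, matching the trigger — so the feature that spreads is place.
Manner and voice are unchanged, so the assimilation is partial, not total.
The same holds elsewhere in the data: /g/ → [d] before /t/ (velar → alveolar, matching alveolar); /g/ → [b] before /p/ (velar → bilabial, matching bilabial) — only place changes, and always toward the following segment.
Nothing changes in [cɔgɣazi]: there the adjacent consonants already agree in place (/g/ and /ɣ/ are both velar), so this form is consistent with the same rule.
Since the segment that changes precedes the conditioning segment, the assimilation is regressive.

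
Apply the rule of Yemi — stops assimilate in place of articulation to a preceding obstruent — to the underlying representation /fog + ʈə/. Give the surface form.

The rule targets /ʈ/ (voiceless retroflex stop), which sits after the trigger /g/ (velar).
The voiceless velar stop is [k], so /ʈ/ → [k].

[fogkə]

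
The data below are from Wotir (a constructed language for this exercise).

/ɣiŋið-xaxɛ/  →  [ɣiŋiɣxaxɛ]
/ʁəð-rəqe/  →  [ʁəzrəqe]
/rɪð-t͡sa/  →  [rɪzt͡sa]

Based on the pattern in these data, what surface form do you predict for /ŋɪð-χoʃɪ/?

[ŋɪʁχoʃɪ]

The data show regressive place assimilation: /ð/ → [ɣ] before /x/; /ð/ → [z] before /r/; /ð/ → [z] before /t͡s/. In each pair only place changes, matching the following consonant, while manner and voice stay constant.
The rule targets /ð/ (voiced dental fricative), which sits before the trigger /χ/ (uvular).
Changing only its place to uvular gives [ʁ] — the voiced uvular fricative.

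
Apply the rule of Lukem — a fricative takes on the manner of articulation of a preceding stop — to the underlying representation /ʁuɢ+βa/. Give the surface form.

The rule targets /β/ (voiced bilabial fricative), which sits after the trigger /ɢ/ (stop).
A voiced bilabial stop is [b], so the surface segment is [b].

[ʁuɢba]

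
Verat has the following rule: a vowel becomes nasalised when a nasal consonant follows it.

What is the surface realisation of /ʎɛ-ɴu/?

The vowel /ɛ/ is adjacent to the following nasal /ɴ/, so it acquires [+nasal] and surfaces as [ɛ̃].

[ʎɛ̃ɴu]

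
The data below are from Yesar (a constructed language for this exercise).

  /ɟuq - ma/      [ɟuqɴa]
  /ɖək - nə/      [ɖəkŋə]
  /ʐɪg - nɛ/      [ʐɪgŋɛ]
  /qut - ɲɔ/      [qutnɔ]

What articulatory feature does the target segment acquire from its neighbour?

Comparing underlying and surface forms, /m/ → [ɴ] is the alternation; the neighbouring /q/ is constant.
/m/ is bilabial while /q/ is uvular; the output [ɴ] is uvular, matching the trigger — so the feature that spreads is place.
Checking the remaining alternations: /n/ → [ŋ] after /k/ (alveolar → velar, matching velar); /n/ → [ŋ] after /g/ (alveolar → velar, matching velar); /ɲ/ → [n] after /t/ (palatal → alveolar, matching alveolar) — only place changes, and always toward the preceding segment.

place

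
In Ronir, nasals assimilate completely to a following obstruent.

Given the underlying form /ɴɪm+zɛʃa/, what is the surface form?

[ɴɪzzɛʃa]

/m/ is the segment targeted by the rule; it sits immediately before /z/, so it assimilates completely and surfaces as [z].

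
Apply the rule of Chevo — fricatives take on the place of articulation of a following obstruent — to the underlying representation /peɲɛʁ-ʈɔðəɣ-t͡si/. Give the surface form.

The rule targets /ʁ/ (voiced uvular fricative), which sits before the trigger /ʈ/ (retroflex).
A voiced retroflex fricative is [ʐ], so the surface segment is [ʐ].
At the second juncture, /ɣ/ likewise becomes [z] adjacent to /t͡s/.

[peɲɛʐʈɔðəzt͡si]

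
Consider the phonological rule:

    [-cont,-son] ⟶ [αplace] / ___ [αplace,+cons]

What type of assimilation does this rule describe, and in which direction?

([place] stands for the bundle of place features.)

regressive place assimilation

The shared variable α links the value of the place features (abbreviated [place]) on the target to the same value on the neighbouring segment, so place is the feature that assimilates.
The conditioning segment sits to the right of the focus bar, meaning the trigger follows the segment that changes — regressive assimilation.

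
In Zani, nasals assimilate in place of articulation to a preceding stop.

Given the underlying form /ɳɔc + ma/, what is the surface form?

The rule targets /m/ (voiced bilabial nasal), which sits after the trigger /c/ (palatal).
A voiced palatal nasal is [ɲ], so the surface segment is [ɲ].

[ɳɔcɲa]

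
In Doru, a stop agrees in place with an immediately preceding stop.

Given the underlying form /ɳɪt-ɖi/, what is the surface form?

[ɳɪtdi]

The rule targets /ɖ/ (voiced retroflex stop), which sits after the trigger /t/ (alveolar).
The voiced alveolar stop is [d], so /ɖ/ → [d].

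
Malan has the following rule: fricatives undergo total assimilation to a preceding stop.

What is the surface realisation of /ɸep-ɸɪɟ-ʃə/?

/ɸ/ is the segment targeted by the rule; it sits immediately after /p/, so it assimilates completely and surfaces as [p].
At the second juncture, /ʃ/ likewise becomes [ɟ] adjacent to /ɟ/.

[ɸeppɪɟɟə]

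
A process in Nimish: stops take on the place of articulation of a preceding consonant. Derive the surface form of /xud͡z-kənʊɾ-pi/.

/k/ is a voiceless velar stop. The preceding trigger /d͡z/ is alveolar, so /k/ must become alveolar as well.
The voiceless alveolar stop is [t], so /k/ → [t].
At the second juncture, /p/ likewise becomes [t] adjacent to /ɾ/.

[xud͡ztənʊɾti]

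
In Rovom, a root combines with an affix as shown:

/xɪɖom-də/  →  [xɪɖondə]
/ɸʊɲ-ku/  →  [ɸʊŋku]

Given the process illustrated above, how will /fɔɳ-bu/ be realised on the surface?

[fɔmbu]

The data show regressive place assimilation: /m/ → [n] before /d/; /ɲ/ → [ŋ] before /k/. In each pair only place changes, matching the following consonant, while manner and voice stay constant.
/ɳ/ is a voiced retroflex nasal. The following trigger /b/ is bilabial, so /ɳ/ must become bilabial as well.
Changing only its place to bilabial gives [m] — the voiced bilabial nasal.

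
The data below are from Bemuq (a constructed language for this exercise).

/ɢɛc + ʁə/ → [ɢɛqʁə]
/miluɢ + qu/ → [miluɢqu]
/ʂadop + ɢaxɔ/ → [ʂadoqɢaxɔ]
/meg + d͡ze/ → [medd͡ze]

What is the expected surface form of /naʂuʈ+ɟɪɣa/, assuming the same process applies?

[naʂucɟɪɣa]

The data show regressive place assimilation: /c/ → [q] before /ʁ/; /p/ → [q] before /ɢ/; /g/ → [d] before /d͡z/. In each pair only place changes, matching the following consonant, while manner and voice stay constant.
No alternation appears in [miluɢqu]: there the adjacent consonants already agree in place (/ɢ/ and /q/ are both uvular), so this form is consistent with the same rule.
The rule targets /ʈ/ (voiceless retroflex stop), which sits before the trigger /ɟ/ (palatal).
The voiceless palatal stop is [c], so /ʈ/ → [c].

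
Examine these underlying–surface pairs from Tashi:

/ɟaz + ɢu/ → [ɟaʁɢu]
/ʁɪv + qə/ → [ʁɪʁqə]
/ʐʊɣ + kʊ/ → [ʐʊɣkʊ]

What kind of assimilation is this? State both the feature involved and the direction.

regressive place assimilation

The segment that alternates is /z/, which surfaces as [ʁ] when adjacent to /ɢ/.
The change alveolar → uvular matches the place of the following /ɢ/, identifying this as place assimilation.
Manner and voice are unchanged, so the assimilation is partial, not total.
The same holds elsewhere in the data: /v/ → [ʁ] before /q/ (labiodental → uvular, matching uvular) — only place changes, and always toward the following segment.
No alternation appears in [ʐʊɣkʊ]: there the adjacent consonants already agree in place (/ɣ/ and /k/ are both velar), so this form is consistent with the same rule.
The trigger is the following segment, so the direction is regressive (anticipatory).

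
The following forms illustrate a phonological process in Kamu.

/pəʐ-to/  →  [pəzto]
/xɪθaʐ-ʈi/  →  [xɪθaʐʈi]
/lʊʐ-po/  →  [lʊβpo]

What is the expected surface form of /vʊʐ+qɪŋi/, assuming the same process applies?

[vʊʁqɪŋi]

The data show regressive place assimilation: /ʐ/ → [z] before /t/; /ʐ/ → [β] before /p/. In each pair only place changes, matching the following consonant, while manner and voice stay constant.
No alternation appears in [xɪθaʐʈi]: there the adjacent consonants already agree in place (/ʐ/ and /ʈ/ are both retroflex), so this form is consistent with the same rule.
/ʐ/ is a voiced retroflex fricative. The following trigger /q/ is uvular, so /ʐ/ must become uvular as well.
A voiced uvular fricative is [ʁ], so the surface segment is [ʁ].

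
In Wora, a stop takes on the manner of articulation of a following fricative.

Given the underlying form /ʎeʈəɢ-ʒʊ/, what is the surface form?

/ɢ/ is a voiced uvular stop. The following trigger /ʒ/ is a fricative, so /ɢ/ must become a fricative as well.
The voiced uvular fricative is [ʁ], so /ɢ/ → [ʁ].

[ʎeʈəʁʒʊ]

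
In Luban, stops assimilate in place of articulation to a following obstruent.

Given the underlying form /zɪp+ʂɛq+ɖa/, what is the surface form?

[zɪʈʂɛʈɖa]

/p/ is a voiceless bilabial stop. The following trigger /ʂ/ is retroflex, so /p/ must become retroflex as well.
The voiceless retroflex stop is [ʈ], so /p/ → [ʈ].
The same rule applies at the second boundary: /q/ → [ʈ] next to /ɖ/.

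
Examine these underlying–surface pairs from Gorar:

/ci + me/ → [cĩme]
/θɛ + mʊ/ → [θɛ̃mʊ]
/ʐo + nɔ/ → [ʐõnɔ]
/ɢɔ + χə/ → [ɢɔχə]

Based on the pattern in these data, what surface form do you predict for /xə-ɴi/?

[xə̃ɴi]

The data show regressive nasality assimilation (vowel nasalisation): /i/ → [ĩ] before /m/; /ɛ/ → [ɛ̃] before /m/; /o/ → [õ] before /n/ — a vowel is nasalised by an immediately following nasal consonant.
No change occurs in [ɢɔχə] because the vowel at the boundary is adjacent to an oral consonant, not a nasal (/ɔ/ next to /χ/).
The vowel /ə/ is adjacent to the following nasal /ɴ/, so it acquires [+nasal] and surfaces as [ə̃].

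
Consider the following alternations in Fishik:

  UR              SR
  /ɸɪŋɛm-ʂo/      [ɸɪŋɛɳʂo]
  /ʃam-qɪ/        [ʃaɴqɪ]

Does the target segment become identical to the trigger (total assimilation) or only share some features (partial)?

Underlying /m/ is realised as [ɳ] next to /ʂ/; /ʂ/ itself does not change.
The change bilabial → retroflex matches the place of the following /ʂ/, identifying this as place assimilation.
Manner and voice are unchanged, so the assimilation is partial, not total.
The same holds elsewhere in the data: /m/ → [ɴ] before /q/ (bilabial → uvular, matching uvular) — only place changes, and always toward the following segment.

partial assimilation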